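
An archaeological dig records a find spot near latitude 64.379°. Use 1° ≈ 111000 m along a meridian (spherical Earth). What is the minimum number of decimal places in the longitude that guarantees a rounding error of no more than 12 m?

At 64.379° one degree of longitude covers 111000 × cos 64.379° ≈ 111000 × 0.4324 ≈ 47998.2 m.
With N decimal places the half-ulp bound is 0.5·10⁻ᴺ°, or 0.5·10⁻ᴺ × 47998.2 m on the ground.
Need 0.5 × 47998.2 × 10⁻ᴺ ≤ 12 → 10⁻ᴺ ≤ 5.000e-04, so N ≥ 3.30.
At 3 places the error can reach 24 m, but 4 places keeps it to 2.4 m.

4 decimal places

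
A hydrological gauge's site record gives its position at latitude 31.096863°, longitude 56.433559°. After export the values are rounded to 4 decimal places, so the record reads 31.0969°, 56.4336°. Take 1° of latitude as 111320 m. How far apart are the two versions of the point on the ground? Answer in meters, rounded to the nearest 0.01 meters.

The latitude changed by -0.000037° and the longitude by -0.000041°.
N–S: -0.000037° × 111320 m/° = -4.11884 m.
East–west at this latitude: -0.000041° × 111320 × cos 31.0969° ≈ -0.000041 × 95322.8 = -3.90823 m.
Hypotenuse of the two orthogonal shifts: √(4.11884² + 3.90823²) = 5.67795 m.

5.68 meters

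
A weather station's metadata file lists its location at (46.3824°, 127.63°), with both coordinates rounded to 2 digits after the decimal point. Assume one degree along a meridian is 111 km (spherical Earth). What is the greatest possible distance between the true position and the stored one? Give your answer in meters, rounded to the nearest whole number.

674 meters

Rounding to 2 decimal places leaves each coordinate within ±0.005° of the true value.
Latitude error → 0.005 × 111000 = 555 m along the meridian.
East–west component at 46.3824°: 0.005° × 111000 × cos 46.3824° ≈ 0.005 × 76572.5 ≈ 382.862 m.
Worst case both components are at the extreme and orthogonal: √(555² + 382.862²) ≈ 674.247 m.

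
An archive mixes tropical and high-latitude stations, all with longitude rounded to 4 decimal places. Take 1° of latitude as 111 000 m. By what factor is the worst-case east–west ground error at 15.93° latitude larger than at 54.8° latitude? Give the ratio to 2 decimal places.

Rounding to 4 decimal places leaves the longitude within ±5e-05° of the true value.
At 15.93°: 5e-05° × 111000 × cos 15.93° = 5e-05 × 111000 × 0.9616 ≈ 5.3369 m.
At 54.8°: 5e-05° × 111000 × cos 54.8° = 5e-05 × 111000 × 0.5764 ≈ 3.1992 m.
The ratio reduces to cos 15.93° / cos 54.8° = 0.9616/0.5764 ≈ 1.6682.

1.67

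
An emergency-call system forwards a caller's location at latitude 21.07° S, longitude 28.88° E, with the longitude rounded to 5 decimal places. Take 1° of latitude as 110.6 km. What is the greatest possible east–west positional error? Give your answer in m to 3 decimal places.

Rounding to 5 decimal places leaves the longitude within ±5e-06° of the true value.
One degree of longitude at 21.07° is 110600 × cos 21.07° ≈ 110600 × 0.9331 = 103205 m.
Maximum E–W displacement: 5e-06 × 103205 = 0.516027 m.

0.516 m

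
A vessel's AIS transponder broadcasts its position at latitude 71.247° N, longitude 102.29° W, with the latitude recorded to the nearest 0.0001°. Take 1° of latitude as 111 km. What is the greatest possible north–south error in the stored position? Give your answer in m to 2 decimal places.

Rounding to 4 decimal places leaves the latitude within ±5e-05° of the true value.
So the N–S error is at most 5e-05 × 111000 = 5.55 m.

5.55 m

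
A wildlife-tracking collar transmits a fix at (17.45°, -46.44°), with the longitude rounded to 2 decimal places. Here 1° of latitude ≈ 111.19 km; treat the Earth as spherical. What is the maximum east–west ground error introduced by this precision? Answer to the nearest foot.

Rounding to 2 decimal places leaves the longitude within ±0.005° of the true value.
One degree of longitude at 17.45° is 111190 × cos 17.45° ≈ 111190 × 0.9540 = 106073 m.
So at most 0.005° × 106073 ≈ 530.365 m east–west.
Converting: 530.365 m × 3.2808 ft/m ≈ 1740 ft.

1740 feet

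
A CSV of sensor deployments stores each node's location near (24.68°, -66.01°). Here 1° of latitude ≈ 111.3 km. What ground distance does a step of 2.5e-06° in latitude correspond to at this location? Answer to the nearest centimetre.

28 centimetres

Along a meridian 2.5e-06° is 2.5e-06 × 111300 = 0.27825 m.
That is 0.27825 m = 27.825 cm.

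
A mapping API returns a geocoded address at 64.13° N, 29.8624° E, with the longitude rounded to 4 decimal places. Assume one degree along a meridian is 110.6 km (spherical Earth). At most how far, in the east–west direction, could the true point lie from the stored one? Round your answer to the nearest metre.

2 metres

Rounding to 4 decimal places leaves the longitude within ±5e-05° of the true value.
At latitude 64.13° a degree of longitude spans 110600 m × cos 64.13° = 110600 × 0.4363 ≈ 48258.2 m.
East–west error: 5e-05° × 48258.2 m/° ≈ 2.41291 m.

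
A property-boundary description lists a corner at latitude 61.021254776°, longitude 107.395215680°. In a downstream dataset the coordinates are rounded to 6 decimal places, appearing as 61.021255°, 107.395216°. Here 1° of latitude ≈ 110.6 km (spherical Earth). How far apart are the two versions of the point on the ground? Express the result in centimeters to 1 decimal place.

The latitude changed by -0.000000224° and the longitude by -0.000000320°.
N–S: -0.000000224° × 110600 m/° = -0.0247744 m.
E–W at 61.0213°: -0.000000320° × 110600 × cos 61.0213° = -0.000000320 × 110600 × 0.4845 ≈ -0.0171469 m.
Combined displacement = (0.0247744² + 0.0171469²)^½ ≈ 0.0301295 m.
That is 0.0301295 m = 3.013 cm.

3.0 centimeters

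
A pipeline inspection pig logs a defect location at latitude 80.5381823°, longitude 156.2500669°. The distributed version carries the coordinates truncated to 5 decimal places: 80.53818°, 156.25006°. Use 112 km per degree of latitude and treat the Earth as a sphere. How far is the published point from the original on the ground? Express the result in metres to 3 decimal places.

The latitude changed by +0.0000023° and the longitude by +0.0000069°.
N–S: 0.0000023° × 112000 m/° = 0.2576 m.
East–west at this latitude: 0.0000069° × 112000 × cos 80.5382° ≈ 0.0000069 × 18411.7 = 0.127041 m.
Hypotenuse of the two orthogonal shifts: √(0.2576² + 0.127041²) = 0.287223 m.

0.287 metres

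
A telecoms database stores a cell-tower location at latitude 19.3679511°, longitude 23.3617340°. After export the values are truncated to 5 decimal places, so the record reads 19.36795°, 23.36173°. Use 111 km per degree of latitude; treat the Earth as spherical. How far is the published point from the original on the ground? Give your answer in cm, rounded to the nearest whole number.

44 cm

Δlat = 19.3679511 − 19.36795 = +0.0000011°; Δlon = 23.3617340 − 23.36173 = +0.0000040°.
North–south shift: 0.0000011 × 111000 = 0.1221 m.
East–west at this latitude: 0.0000040° × 111000 × cos 19.368° ≈ 0.0000040 × 104718 = 0.418873 m.
Distance: √(0.1221² + 0.418873²) ≈ 0.436306 m.
That is 0.436306 m = 43.631 cm.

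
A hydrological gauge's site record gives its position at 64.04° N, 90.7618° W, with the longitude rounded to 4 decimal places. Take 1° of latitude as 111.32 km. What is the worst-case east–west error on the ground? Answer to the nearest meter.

2 meters

Rounding to 4 decimal places leaves the longitude within ±5e-05° of the true value.
Parallels shrink by cos φ, so at 64.04° a degree of longitude is 111320 × 0.4377 ≈ 48729.6 m.
East–west error: 5e-05° × 48729.6 m/° ≈ 2.43648 m.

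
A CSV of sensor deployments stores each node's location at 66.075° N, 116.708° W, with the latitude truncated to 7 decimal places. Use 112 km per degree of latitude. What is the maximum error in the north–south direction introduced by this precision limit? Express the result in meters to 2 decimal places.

Truncating at 7 decimal places can drop up to a full unit in the last place, so the latitude may be off by as much as 1e-07°.
Along the meridian that is 1e-07° × 112000 m/° = 0.0112 m.

0.01 meters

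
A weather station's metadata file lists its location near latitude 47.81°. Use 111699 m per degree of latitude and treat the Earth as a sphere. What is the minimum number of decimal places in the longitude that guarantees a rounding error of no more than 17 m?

At 47.81° one degree of longitude covers 111699 × cos 47.81° ≈ 111699 × 0.6716 ≈ 75016.1 m.
Rounding to N decimal places gives at most 0.5 × 10⁻ᴺ degrees of error, i.e. 0.5 × 10⁻ᴺ × 75016.1 m.
Need 0.5 × 75016.1 × 10⁻ᴺ ≤ 17 → 10⁻ᴺ ≤ 4.532e-04, so N ≥ 3.34.
At 3 places the error can reach 37.5 m, but 4 places keeps it to 3.75 m.

4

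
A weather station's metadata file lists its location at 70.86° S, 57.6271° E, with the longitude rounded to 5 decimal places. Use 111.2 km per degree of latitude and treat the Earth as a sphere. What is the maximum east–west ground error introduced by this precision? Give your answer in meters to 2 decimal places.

Rounding to 5 decimal places leaves the longitude within ±5e-06° of the true value.
Parallels shrink by cos φ, so at 70.86° a degree of longitude is 111200 × 0.3279 ≈ 36460 m.
So at most 5e-06° × 36460 ≈ 0.1823 m east–west.

0.18 meters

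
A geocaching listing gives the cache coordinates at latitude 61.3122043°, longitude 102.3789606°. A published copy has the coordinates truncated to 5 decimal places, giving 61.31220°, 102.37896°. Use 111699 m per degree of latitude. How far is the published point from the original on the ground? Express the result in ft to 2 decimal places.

The latitude changed by +0.0000043° and the longitude by +0.0000006°.
North–south shift: 0.0000043 × 111699 = 0.480306 m.
East–west at this latitude: 0.0000006° × 111699 × cos 61.3122° ≈ 0.0000006 × 53619.6 = 0.0321718 m.
Distance: √(0.480306² + 0.0321718²) ≈ 0.481382 m.
In feet: 0.481382 m ÷ 0.3048 ≈ 1.5793 ft.

1.58 ft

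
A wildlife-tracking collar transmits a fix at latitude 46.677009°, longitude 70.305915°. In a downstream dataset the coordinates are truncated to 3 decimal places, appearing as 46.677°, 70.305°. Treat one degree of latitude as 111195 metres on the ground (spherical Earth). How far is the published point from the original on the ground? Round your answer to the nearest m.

The latitude changed by +0.000009° and the longitude by +0.000915°.
North–south shift: 0.000009 × 111195 = 1.00075 m.
E–W at 46.677°: 0.000915° × 111195 × cos 46.677° = 0.000915 × 111195 × 0.6861 ≈ 69.8072 m.
Combined displacement = (1.00075² + 69.8072²)^½ ≈ 69.8144 m.

70 m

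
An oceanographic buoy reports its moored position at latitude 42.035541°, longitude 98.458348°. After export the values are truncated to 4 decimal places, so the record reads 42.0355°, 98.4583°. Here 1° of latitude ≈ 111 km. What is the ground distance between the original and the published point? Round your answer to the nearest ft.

20 ft

The latitude changed by +0.000041° and the longitude by +0.000048°.
North–south shift: 0.000041 × 111000 = 4.551 m.
E–W at 42.0355°: 0.000048° × 111000 × cos 42.0355° = 0.000048 × 111000 × 0.7427 ≈ 3.95727 m.
Hypotenuse of the two orthogonal shifts: √(4.551² + 3.95727²) = 6.03088 m.
Converting: 6.03088 m × 3.2808 ft/m ≈ 19.786 ft.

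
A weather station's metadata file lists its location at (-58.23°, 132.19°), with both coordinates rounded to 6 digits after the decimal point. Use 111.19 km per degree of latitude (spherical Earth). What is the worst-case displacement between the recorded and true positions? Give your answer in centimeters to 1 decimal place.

Rounding to 6 decimal places leaves each coordinate within ±5e-07° of the true value.
Latitude error → 5e-07 × 111190 = 0.055595 m along the meridian.
East–west component at 58.23°: 5e-07° × 111190 × cos 58.23° ≈ 5e-07 × 58542.7 ≈ 0.0292714 m.
Combining orthogonally: (0.055595² + 0.0292714²)^½ ≈ 0.0628301 m.
That is 0.0628301 m = 6.283 cm.

6.3 centimeters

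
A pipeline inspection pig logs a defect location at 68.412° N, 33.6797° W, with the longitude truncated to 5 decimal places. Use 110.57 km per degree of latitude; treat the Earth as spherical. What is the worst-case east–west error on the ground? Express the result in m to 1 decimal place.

0.4 m

Truncating at 5 decimal places can drop up to a full unit in the last place, so the longitude may be off by as much as 1e-05°.
At latitude 68.412° a degree of longitude spans 110570 m × cos 68.412° = 110570 × 0.3679 ≈ 40682 m.
East–west error: 1e-05° × 40682 m/° ≈ 0.40682 m.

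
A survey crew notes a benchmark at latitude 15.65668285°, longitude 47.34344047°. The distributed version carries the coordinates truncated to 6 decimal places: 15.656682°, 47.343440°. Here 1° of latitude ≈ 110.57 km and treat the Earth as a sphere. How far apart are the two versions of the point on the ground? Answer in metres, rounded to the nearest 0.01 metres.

0.11 metres

Δlat = 15.65668285 − 15.656682 = +0.00000085°; Δlon = 47.34344047 − 47.343440 = +0.00000047°.
North–south shift: 0.00000085 × 110570 = 0.0939845 m.
E–W at 15.6567°: 0.00000047° × 110570 × cos 15.6567° = 0.00000047 × 110570 × 0.9629 ≈ 0.0500397 m.
Hypotenuse of the two orthogonal shifts: √(0.0939845² + 0.0500397²) = 0.106476 m.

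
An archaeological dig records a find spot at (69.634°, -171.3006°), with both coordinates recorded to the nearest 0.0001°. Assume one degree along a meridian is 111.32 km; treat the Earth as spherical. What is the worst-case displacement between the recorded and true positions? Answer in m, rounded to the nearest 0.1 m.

Rounding to 4 decimal places leaves each coordinate within ±5e-05° of the true value.
North–south component: 5e-05° × 111320 = 5.566 m.
East–west component at 69.634°: 5e-05° × 111320 × cos 69.634° ≈ 5e-05 × 38741.1 ≈ 1.93706 m.
The two errors are perpendicular, so the maximum displacement is √(5.566² + 1.93706²) ≈ 5.89343 m.

5.9 m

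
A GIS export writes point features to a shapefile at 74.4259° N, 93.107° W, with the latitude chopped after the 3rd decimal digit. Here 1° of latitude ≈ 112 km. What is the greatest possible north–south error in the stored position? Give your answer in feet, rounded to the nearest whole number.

Truncating at 3 decimal places can drop up to a full unit in the last place, so the latitude may be off by as much as 0.001°.
Along the meridian that is 0.001° × 112000 m/° = 112 m.
Converting: 112 m × 3.2808 ft/m ≈ 367.45 ft.

367 feet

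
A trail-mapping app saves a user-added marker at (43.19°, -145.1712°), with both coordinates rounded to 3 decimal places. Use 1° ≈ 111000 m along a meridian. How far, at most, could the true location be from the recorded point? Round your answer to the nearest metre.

69 metres

Rounding to 3 decimal places leaves each coordinate within ±0.0005° of the true value.
N–S: 0.0005° × 111000 m/° = 55.5 m.
East–west component at 43.19°: 0.0005° × 111000 × cos 43.19° ≈ 0.0005 × 80928.8 ≈ 40.4644 m.
Worst case both components are at the extreme and orthogonal: √(55.5² + 40.4644²) ≈ 68.6849 m.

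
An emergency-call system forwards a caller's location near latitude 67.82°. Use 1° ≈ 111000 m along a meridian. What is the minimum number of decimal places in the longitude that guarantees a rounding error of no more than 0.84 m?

5 decimal places

At 67.82° one degree of longitude covers 111000 × cos 67.82° ≈ 111000 × 0.3775 ≈ 41904.5 m.
Rounding to N decimal places gives at most 0.5 × 10⁻ᴺ degrees of error, i.e. 0.5 × 10⁻ᴺ × 41904.5 m.
Need 0.5 × 41904.5 × 10⁻ᴺ ≤ 0.84 → 10⁻ᴺ ≤ 4.009e-05, so N ≥ 4.40.
At 4 places the error can reach 2.1 m, but 5 places keeps it to 0.21 m.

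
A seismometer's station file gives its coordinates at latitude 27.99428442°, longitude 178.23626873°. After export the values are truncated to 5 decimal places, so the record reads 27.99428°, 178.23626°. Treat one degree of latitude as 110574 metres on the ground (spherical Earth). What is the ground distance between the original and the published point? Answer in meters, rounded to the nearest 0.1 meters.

1.0 meters

Δlat = 27.99428442 − 27.99428 = +0.00000442°; Δlon = 178.23626873 − 178.23626 = +0.00000873°.
N–S: 0.00000442° × 110574 m/° = 0.488737 m.
E–W at 27.9943°: 0.00000873° × 110574 × cos 27.9943° = 0.00000873 × 110574 × 0.8830 ≈ 0.852364 m.
Hypotenuse of the two orthogonal shifts: √(0.488737² + 0.852364²) = 0.982542 m.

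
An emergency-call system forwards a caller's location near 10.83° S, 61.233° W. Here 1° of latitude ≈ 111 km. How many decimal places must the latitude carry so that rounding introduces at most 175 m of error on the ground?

One degree of latitude covers 111000 m.
With N decimal places the half-ulp bound is 0.5·10⁻ᴺ°, or 0.5·10⁻ᴺ × 111000 m on the ground.
Setting 55500 × 10⁻ᴺ ≤ 175 gives 10ᴺ ≥ 317.1, i.e. N ≥ 2.50.
At 2 places the error can reach 555 m, but 3 places keeps it to 55.5 m.

3 decimal places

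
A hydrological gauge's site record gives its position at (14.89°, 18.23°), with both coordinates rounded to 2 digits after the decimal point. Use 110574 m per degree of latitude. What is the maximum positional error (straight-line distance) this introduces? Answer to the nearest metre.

Rounding to 2 decimal places leaves each coordinate within ±0.005° of the true value.
N–S: 0.005° × 110574 m/° = 552.87 m.
Longitude error → 0.005 × 110574 × cos 14.89° = 0.005 × 110574 × 0.9664 ≈ 534.305 m.
Worst case both components are at the extreme and orthogonal: √(552.87² + 534.305²) ≈ 768.861 m.

769 metres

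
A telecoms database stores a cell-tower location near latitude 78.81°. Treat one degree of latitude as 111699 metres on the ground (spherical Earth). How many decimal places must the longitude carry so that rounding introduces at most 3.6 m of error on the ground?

4 decimal places

At 78.81° one degree of longitude covers 111699 × cos 78.81° ≈ 111699 × 0.1941 ≈ 21676.7 m.
Rounding to N decimal places gives at most 0.5 × 10⁻ᴺ degrees of error, i.e. 0.5 × 10⁻ᴺ × 21676.7 m.
Setting 10838.3 × 10⁻ᴺ ≤ 3.6 gives 10ᴺ ≥ 3011, i.e. N ≥ 3.48.
At 3 places the error can reach 10.8 m, but 4 places keeps it to 1.08 m.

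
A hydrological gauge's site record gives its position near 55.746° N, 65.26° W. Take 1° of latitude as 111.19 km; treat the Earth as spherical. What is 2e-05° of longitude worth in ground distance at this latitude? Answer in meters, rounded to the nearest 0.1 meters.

One degree of longitude here spans 111190 × cos 55.746° = 111190 × 0.5629 ≈ 62584.7 m; 2e-05° of that is 1.25169 m.

1.3 meters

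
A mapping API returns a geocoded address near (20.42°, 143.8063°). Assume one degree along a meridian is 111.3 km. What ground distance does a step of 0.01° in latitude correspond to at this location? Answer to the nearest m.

Along a meridian 0.01° is 0.01 × 111300 = 1113 m.

1113 m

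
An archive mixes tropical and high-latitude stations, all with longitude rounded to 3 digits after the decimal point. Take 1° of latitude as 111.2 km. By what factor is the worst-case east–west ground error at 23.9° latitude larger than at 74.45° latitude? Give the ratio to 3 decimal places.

Rounding to 3 decimal places leaves the longitude within ±0.0005° of the true value.
Error at 23.9° = 0.0005° × 111200 × cos 23.9° ≈ 55.6 × 0.9143 = 50.833 m.
At 74.45°: 0.0005° × 111200 × cos 74.45° = 0.0005 × 111200 × 0.2681 ≈ 14.905 m.
Ratio: 50.833 / 14.905 = cos 23.9° / cos 74.45° ≈ 3.4104.

3.410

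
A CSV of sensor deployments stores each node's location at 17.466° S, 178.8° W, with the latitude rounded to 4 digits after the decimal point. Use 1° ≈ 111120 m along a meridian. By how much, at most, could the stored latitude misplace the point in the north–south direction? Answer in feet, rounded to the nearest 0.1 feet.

Rounding to 4 decimal places leaves the latitude within ±5e-05° of the true value.
Along the meridian that is 5e-05° × 111120 m/° = 5.556 m.
In feet: 5.556 m ÷ 0.3048 ≈ 18.228 ft.

18.2 feet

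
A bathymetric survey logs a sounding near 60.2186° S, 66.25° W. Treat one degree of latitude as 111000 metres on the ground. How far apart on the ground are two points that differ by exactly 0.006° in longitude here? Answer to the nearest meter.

At 60.2186° a degree of longitude is 111000 × cos 60.2186° ≈ 55132.8 m, so 0.006° corresponds to 330.797 m.

331 meters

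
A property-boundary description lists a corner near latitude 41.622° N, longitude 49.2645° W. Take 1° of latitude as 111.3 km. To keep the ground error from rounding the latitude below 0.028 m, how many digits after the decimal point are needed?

One degree of latitude covers 111300 m.
Rounding to N decimal places gives at most 0.5 × 10⁻ᴺ degrees of error, i.e. 0.5 × 10⁻ᴺ × 111300 m.
Setting 55650 × 10⁻ᴺ ≤ 0.028 gives 10ᴺ ≥ 1.988e+06, i.e. N ≥ 6.30.
N = 6 would give 0.0556 m (too coarse); N = 7 gives 0.00556 m ≤ 0.028 m.

7 decimal places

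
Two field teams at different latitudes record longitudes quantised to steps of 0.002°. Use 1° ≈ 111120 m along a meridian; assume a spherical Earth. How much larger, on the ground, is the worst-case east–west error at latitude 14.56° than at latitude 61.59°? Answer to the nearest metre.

With a 0.002° grid the true value lies within half a step, ±0.002°/2 = ±0.001°, of the stored one.
At 14.56°: 0.001° × 111120 × cos 14.56° = 0.001 × 111120 × 0.9679 ≈ 107.55 m.
Error at 61.59° = 0.001° × 111120 × cos 61.59° ≈ 111.12 × 0.4758 = 52.868 m.
Difference: 107.55 − 52.868 = 54.683 m.

55 metres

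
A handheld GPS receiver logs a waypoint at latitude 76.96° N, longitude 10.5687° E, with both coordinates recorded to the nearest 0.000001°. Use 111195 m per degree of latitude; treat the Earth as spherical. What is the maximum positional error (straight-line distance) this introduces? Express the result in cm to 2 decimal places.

5.70 cm

Rounding to 6 decimal places leaves each coordinate within ±5e-07° of the true value.
North–south component: 5e-07° × 111195 = 0.0555975 m.
East–west component at 76.96°: 5e-07° × 111195 × cos 76.96° ≈ 5e-07 × 25089.1 ≈ 0.0125445 m.
Worst case both components are at the extreme and orthogonal: √(0.0555975² + 0.0125445²) ≈ 0.0569952 m.
That is 0.0569952 m = 5.6995 cm.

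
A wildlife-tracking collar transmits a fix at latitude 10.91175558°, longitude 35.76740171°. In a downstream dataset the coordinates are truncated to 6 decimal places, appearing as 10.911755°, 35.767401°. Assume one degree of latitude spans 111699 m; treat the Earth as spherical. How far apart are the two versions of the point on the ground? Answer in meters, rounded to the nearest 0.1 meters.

Δlat = 10.91175558 − 10.911755 = +0.00000058°; Δlon = 35.76740171 − 35.767401 = +0.00000071°.
N–S: 0.00000058° × 111699 m/° = 0.0647854 m.
E–W at 10.9118°: 0.00000071° × 111699 × cos 10.9118° = 0.00000071 × 111699 × 0.9819 ≈ 0.0778724 m.
Combined displacement = (0.0647854² + 0.0778724²)^½ ≈ 0.101298 m.

0.1 meters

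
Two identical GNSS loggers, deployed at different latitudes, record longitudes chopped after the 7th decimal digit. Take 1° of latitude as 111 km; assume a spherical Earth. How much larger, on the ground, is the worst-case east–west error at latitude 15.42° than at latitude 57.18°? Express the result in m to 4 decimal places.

0.0047 m

Truncating at 7 decimal places can drop up to a full unit in the last place, so the longitude may be off by as much as 1e-07°.
At 15.42°: 1e-07° × 111000 × cos 15.42° = 1e-07 × 111000 × 0.9640 ≈ 0.0107 m.
At 57.18°: 1e-07° × 111000 × cos 57.18° = 1e-07 × 111000 × 0.5420 ≈ 0.0060162 m.
Difference: 0.0107 − 0.0060162 = 0.0046842 m.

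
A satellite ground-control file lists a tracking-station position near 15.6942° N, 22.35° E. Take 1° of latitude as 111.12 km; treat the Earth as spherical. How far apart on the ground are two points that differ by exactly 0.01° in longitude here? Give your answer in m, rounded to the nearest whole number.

At 15.6942° a degree of longitude is 111120 × cos 15.6942° ≈ 106977 m, so 0.01° corresponds to 1069.77 m.

1070 m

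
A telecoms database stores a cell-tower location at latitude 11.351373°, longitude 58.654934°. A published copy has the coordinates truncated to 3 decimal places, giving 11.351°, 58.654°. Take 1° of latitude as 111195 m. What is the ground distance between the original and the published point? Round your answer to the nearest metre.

110 metres

The latitude changed by +0.000373° and the longitude by +0.000934°.
North–south shift: 0.000373 × 111195 = 41.4757 m.
E–W at 11.351°: 0.000934° × 111195 × cos 11.351° = 0.000934 × 111195 × 0.9804 ≈ 101.825 m.
Combined displacement = (41.4757² + 101.825²)^½ ≈ 109.948 m.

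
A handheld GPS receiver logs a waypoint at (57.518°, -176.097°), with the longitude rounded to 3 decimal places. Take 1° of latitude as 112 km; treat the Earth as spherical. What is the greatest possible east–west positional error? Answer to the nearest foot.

Rounding to 3 decimal places leaves the longitude within ±0.0005° of the true value.
One degree of longitude at 57.518° is 112000 × cos 57.518° ≈ 112000 × 0.5370 = 60147.9 m.
Maximum E–W displacement: 0.0005 × 60147.9 = 30.0739 m.
Converting: 30.0739 m × 3.2808 ft/m ≈ 98.668 ft.

99 feet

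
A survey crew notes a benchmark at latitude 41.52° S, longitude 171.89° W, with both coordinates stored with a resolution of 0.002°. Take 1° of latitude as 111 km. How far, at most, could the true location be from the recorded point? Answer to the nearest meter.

139 meters

With a 0.002° grid the true value lies within half a step, ±0.002°/2 = ±0.001°, of the stored one.
North–south component: 0.001° × 111000 = 111 m.
East–west component at 41.52°: 0.001° × 111000 × cos 41.52° ≈ 0.001 × 83108.4 ≈ 83.1084 m.
Combining orthogonally: (111² + 83.1084²)^½ ≈ 138.665 m.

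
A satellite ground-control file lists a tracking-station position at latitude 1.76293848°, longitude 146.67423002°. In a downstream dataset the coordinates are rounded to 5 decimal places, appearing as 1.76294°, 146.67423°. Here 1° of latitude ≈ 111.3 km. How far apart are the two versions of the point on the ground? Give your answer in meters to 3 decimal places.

Δlat = 1.76293848 − 1.76294 = -0.00000152°; Δlon = 146.67423002 − 146.67423 = +0.00000002°.
N–S: -0.00000152° × 111300 m/° = -0.169176 m.
E–W at 1.76294°: 0.00000002° × 111300 × cos 1.76294° = 0.00000002 × 111300 × 0.9995 ≈ 0.00222495 m.
Distance: √(0.169176² + 0.00222495²) ≈ 0.169191 m.

0.169 meters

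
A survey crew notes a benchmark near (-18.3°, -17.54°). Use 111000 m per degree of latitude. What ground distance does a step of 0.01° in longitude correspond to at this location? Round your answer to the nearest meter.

At 18.3° a degree of longitude is 111000 × cos 18.3° ≈ 105386 m, so 0.01° corresponds to 1053.86 m.

1054 meters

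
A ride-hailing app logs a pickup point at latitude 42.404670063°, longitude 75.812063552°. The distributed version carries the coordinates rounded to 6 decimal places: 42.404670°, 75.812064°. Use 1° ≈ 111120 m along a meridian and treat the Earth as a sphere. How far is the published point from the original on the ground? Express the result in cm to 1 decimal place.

The latitude changed by +0.000000063° and the longitude by -0.000000448°.
North–south shift: 0.000000063 × 111120 = 0.00700056 m.
E–W at 42.4047°: -0.000000448° × 111120 × cos 42.4047° = -0.000000448 × 111120 × 0.7384 ≈ -0.0367589 m.
Combined displacement = (0.00700056² + 0.0367589²)^½ ≈ 0.0374195 m.
That is 0.0374195 m = 3.742 cm.

3.7 cm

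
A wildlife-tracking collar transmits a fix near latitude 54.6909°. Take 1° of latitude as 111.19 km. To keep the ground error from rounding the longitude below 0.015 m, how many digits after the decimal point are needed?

7 decimal places

At 54.6909° one degree of longitude covers 111190 × cos 54.6909° ≈ 111190 × 0.5780 ≈ 64266.4 m.
Rounding to N decimal places gives at most 0.5 × 10⁻ᴺ degrees of error, i.e. 0.5 × 10⁻ᴺ × 64266.4 m.
Need 0.5 × 64266.4 × 10⁻ᴺ ≤ 0.015 → 10⁻ᴺ ≤ 4.668e-07, so N ≥ 6.33.
At 6 places the error can reach 0.0321 m, but 7 places keeps it to 0.00321 m.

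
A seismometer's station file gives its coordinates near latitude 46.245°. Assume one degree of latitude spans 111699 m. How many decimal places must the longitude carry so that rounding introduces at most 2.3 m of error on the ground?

5

At 46.245° one degree of longitude covers 111699 × cos 46.245° ≈ 111699 × 0.6916 ≈ 77248.4 m.
Rounding to N decimal places gives at most 0.5 × 10⁻ᴺ degrees of error, i.e. 0.5 × 10⁻ᴺ × 77248.4 m.
Need 0.5 × 77248.4 × 10⁻ᴺ ≤ 2.3 → 10⁻ᴺ ≤ 5.955e-05, so N ≥ 4.23.
So 5 decimal places suffice (0.386 m); 4 would allow up to 3.86 m.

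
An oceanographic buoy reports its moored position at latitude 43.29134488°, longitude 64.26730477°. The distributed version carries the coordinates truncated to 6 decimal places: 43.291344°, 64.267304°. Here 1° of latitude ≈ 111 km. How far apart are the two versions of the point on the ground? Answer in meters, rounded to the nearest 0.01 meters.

0.12 meters

The latitude changed by +0.00000088° and the longitude by +0.00000077°.
N–S: 0.00000088° × 111000 m/° = 0.09768 m.
East–west at this latitude: 0.00000077° × 111000 × cos 43.2913° ≈ 0.00000077 × 80794.3 = 0.0622116 m.
Hypotenuse of the two orthogonal shifts: √(0.09768² + 0.0622116²) = 0.115809 m.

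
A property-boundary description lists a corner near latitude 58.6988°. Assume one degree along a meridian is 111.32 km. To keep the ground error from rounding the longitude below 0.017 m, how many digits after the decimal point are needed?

7

At 58.6988° one degree of longitude covers 111320 × cos 58.6988° ≈ 111320 × 0.5195 ≈ 57834.9 m.
N decimal places → at most half a unit in the last place, 0.5 × 10⁻ᴺ° = 57834.9/2 × 10⁻ᴺ m.
Setting 28917.4 × 10⁻ᴺ ≤ 0.017 gives 10ᴺ ≥ 1.701e+06, i.e. N ≥ 6.23.
N = 6 would give 0.0289 m (too coarse); N = 7 gives 0.00289 m ≤ 0.017 m.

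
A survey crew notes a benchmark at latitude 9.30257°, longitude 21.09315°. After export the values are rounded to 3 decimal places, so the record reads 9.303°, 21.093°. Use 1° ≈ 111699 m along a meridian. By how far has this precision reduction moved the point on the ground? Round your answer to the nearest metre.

51 metres

The latitude changed by -0.00043° and the longitude by +0.00015°.
North–south shift: -0.00043 × 111699 = -48.0306 m.
East–west at this latitude: 0.00015° × 111699 × cos 9.303° ≈ 0.00015 × 110230 = 16.5345 m.
Hypotenuse of the two orthogonal shifts: √(48.0306² + 16.5345²) = 50.7969 m.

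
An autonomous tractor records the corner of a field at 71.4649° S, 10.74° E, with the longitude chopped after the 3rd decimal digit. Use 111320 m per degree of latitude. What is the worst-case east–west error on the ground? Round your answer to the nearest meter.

35 meters

Truncating at 3 decimal places can drop up to a full unit in the last place, so the longitude may be off by as much as 0.001°.
At latitude 71.4649° a degree of longitude spans 111320 m × cos 71.4649° = 111320 × 0.3179 ≈ 35387 m.
East–west error: 0.001° × 35387 m/° ≈ 35.387 m.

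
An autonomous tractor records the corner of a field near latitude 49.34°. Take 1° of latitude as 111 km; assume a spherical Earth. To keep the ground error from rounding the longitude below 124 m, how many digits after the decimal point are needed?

At 49.34° one degree of longitude covers 111000 × cos 49.34° ≈ 111000 × 0.6516 ≈ 72324.2 m.
N decimal places → at most half a unit in the last place, 0.5 × 10⁻ᴺ° = 72324.2/2 × 10⁻ᴺ m.
Setting 36162.1 × 10⁻ᴺ ≤ 124 gives 10ᴺ ≥ 291.6, i.e. N ≥ 2.46.
N = 2 would give 362 m (too coarse); N = 3 gives 36.2 m ≤ 124 m.

3 decimal places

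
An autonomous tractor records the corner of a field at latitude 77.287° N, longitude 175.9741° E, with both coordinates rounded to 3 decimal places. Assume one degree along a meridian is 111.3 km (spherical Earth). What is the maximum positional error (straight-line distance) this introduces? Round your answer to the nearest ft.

187 ft

Rounding to 3 decimal places leaves each coordinate within ±0.0005° of the true value.
North–south component: 0.0005° × 111300 = 55.65 m.
East–west component at 77.287°: 0.0005° × 111300 × cos 77.287° ≈ 0.0005 × 24493.5 ≈ 12.2468 m.
Combining orthogonally: (55.65² + 12.2468²)^½ ≈ 56.9816 m.
In feet: 56.9816 m ÷ 0.3048 ≈ 186.95 ft.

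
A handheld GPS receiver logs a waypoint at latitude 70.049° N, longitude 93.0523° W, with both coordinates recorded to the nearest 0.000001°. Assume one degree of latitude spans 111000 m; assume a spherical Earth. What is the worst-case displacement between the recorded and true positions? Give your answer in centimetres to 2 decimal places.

5.86 centimetres

Rounding to 6 decimal places leaves each coordinate within ±5e-07° of the true value.
North–south component: 5e-07° × 111000 = 0.0555 m.
Longitude error → 5e-07 × 111000 × cos 70.049° = 5e-07 × 111000 × 0.3412 ≈ 0.0189375 m.
Worst case both components are at the extreme and orthogonal: √(0.0555² + 0.0189375²) ≈ 0.058642 m.
That is 0.058642 m = 5.8642 cm.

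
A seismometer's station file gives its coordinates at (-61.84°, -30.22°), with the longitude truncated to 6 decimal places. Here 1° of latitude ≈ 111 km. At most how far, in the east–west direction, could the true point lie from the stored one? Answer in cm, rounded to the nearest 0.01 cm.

Truncating at 6 decimal places can drop up to a full unit in the last place, so the longitude may be off by as much as 1e-06°.
Parallels shrink by cos φ, so at 61.84° a degree of longitude is 111000 × 0.4719 ≈ 52384.8 m.
So at most 1e-06° × 52384.8 ≈ 0.0523848 m east–west.
That is 0.0523848 m = 5.2385 cm.

5.24 cm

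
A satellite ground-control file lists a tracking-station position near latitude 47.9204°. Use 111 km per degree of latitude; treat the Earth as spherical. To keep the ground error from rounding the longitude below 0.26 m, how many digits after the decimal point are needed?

At 47.9204° one degree of longitude covers 111000 × cos 47.9204° ≈ 111000 × 0.6702 ≈ 74388 m.
N decimal places → at most half a unit in the last place, 0.5 × 10⁻ᴺ° = 74388/2 × 10⁻ᴺ m.
Need 0.5 × 74388 × 10⁻ᴺ ≤ 0.26 → 10⁻ᴺ ≤ 6.990e-06, so N ≥ 5.16.
So 6 decimal places suffice (0.0372 m); 5 would allow up to 0.372 m.

6 decimal places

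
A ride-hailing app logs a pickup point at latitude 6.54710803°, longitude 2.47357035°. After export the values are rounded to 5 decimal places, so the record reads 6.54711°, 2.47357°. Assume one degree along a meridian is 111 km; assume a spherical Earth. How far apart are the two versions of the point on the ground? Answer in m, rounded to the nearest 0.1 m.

Δlat = 6.54710803 − 6.54711 = -0.00000197°; Δlon = 2.47357035 − 2.47357 = +0.00000035°.
N–S: -0.00000197° × 111000 m/° = -0.21867 m.
East–west at this latitude: 0.00000035° × 111000 × cos 6.54711° ≈ 0.00000035 × 110276 = 0.0385966 m.
Combined displacement = (0.21867² + 0.0385966²)^½ ≈ 0.22205 m.

0.2 m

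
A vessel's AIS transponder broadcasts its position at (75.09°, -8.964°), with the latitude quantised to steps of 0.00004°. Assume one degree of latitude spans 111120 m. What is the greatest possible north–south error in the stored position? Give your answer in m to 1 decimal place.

2.2 m

With a 0.00004° grid the true value lies within half a step, ±0.00004°/2 = ±2e-05°, of the stored one.
So the N–S error is at most 2e-05 × 111120 = 2.2224 m.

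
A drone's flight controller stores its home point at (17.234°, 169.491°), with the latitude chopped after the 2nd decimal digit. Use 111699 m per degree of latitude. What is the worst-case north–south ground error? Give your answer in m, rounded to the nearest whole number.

Truncating at 2 decimal places can drop up to a full unit in the last place, so the latitude may be off by as much as 0.01°.
North–south distance: 0.01° × 111699 m/° = 1116.99 m.

1117 m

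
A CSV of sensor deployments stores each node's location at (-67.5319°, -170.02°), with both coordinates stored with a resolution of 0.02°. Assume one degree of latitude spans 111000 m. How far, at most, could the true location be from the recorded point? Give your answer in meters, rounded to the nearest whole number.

With a 0.02° grid the true value lies within half a step, ±0.02°/2 = ±0.01°, of the stored one.
N–S: 0.01° × 111000 m/° = 1110 m.
East–west component at 67.5319°: 0.01° × 111000 × cos 67.5319° ≈ 0.01 × 42420.8 ≈ 424.208 m.
Worst case both components are at the extreme and orthogonal: √(1110² + 424.208²) ≈ 1188.3 m.

1188 meters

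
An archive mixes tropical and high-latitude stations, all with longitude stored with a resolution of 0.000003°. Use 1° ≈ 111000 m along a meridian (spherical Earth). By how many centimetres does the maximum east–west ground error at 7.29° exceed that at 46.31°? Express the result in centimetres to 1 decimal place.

5.0 centimetres

With a 0.000003° grid the true value lies within half a step, ±0.000003°/2 = ±1.5e-06°, of the stored one.
Error at 7.29° = 1.5e-06° × 111000 × cos 7.29° ≈ 0.1665 × 0.9919 = 0.16515 m.
At 46.31°: 1.5e-06° × 111000 × cos 46.31° = 1.5e-06 × 111000 × 0.6908 ≈ 0.11501 m.
So the lower-latitude error exceeds the higher by 0.16515 − 0.11501 = 0.050143 m.
That is 0.0501432 m = 5.0143 cm.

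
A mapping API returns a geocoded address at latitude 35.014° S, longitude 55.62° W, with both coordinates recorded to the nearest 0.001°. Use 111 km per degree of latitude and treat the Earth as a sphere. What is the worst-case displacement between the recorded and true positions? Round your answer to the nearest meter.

Rounding to 3 decimal places leaves each coordinate within ±0.0005° of the true value.
N–S: 0.0005° × 111000 m/° = 55.5 m.
Longitude error → 0.0005 × 111000 × cos 35.014° = 0.0005 × 111000 × 0.8190 ≈ 45.4552 m.
Combining orthogonally: (55.5² + 45.4552²)^½ ≈ 71.7386 m.

72 meters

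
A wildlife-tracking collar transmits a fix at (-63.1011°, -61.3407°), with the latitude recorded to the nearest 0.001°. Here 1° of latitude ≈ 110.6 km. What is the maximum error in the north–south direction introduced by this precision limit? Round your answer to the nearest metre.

Rounding to 3 decimal places leaves the latitude within ±0.0005° of the true value.
So the N–S error is at most 0.0005 × 110600 = 55.3 m.

55 metres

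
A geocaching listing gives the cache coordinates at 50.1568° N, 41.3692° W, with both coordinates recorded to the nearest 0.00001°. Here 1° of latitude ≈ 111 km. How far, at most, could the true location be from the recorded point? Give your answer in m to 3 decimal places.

0.659 m

Rounding to 5 decimal places leaves each coordinate within ±5e-06° of the true value.
North–south component: 5e-06° × 111000 = 0.555 m.
E–W at 50.1568°: 5e-06° × 111000 × cos 50.1568° = 5e-06 × 111000 × 0.6407 ≈ 0.355582 m.
The two errors are perpendicular, so the maximum displacement is √(0.555² + 0.355582²) ≈ 0.659139 m.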